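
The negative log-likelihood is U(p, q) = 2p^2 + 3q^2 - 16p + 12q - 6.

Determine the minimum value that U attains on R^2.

U(p,q) separates as A(p) + B(q) − 6, so its minimum is min A + min B − 6.
A'(p) = 4p - 16 vanishes at p ∈ {4}; B'(q) = 6q + 12 vanishes at q ∈ {-2}.
Local minima of A (where A''>0): A(4)=-32. Local minima of B: B(-2)=-12.
So the global minimum of U is A(4) + B(-2) − 6 = -32 − 12 − 6 = -50, attained at (4, -2).

-50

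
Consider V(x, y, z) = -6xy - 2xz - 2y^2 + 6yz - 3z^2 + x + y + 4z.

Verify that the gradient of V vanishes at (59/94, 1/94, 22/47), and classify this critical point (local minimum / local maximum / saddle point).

saddle point

∇V = (-6y - 2z + 1, -6x - 4y + 6z + 1, -2x + 6y - 6z + 4); substituting (59/94, 1/94, 22/47) gives ∇V = (0, 0, 0), so (59/94, 1/94, 22/47) is indeed a critical point.
The Hessian is constant: H = [[0, -6, -2], [-6, -4, 6], [-2, 6, -6]].
Leading principal minors: Δ₁ = 0, Δ₂ = -36, Δ₃ = 376.
The minors fit neither the all-positive nor the alternating-sign pattern, so H is indefinite: a saddle point.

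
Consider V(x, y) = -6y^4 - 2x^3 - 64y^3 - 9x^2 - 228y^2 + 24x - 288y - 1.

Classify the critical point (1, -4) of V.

local maximum

The mixed partial ∂²V/∂x∂y is 0, so the Hessian at any point is diag(V_xx, V_yy) = diag(-6(2x + 3), -24(3y^2 + 16y + 19)).
At (1, -4): H = diag(-30, -72).
Both eigenvalues are negative, so H is negative definite: a local maximum.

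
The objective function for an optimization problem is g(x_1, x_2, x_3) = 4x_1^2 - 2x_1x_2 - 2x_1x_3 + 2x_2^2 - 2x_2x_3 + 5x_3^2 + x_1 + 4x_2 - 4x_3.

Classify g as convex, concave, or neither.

convex

g is quadratic, so its Hessian is the constant matrix H = [[8, -2, -2], [-2, 4, -2], [-2, -2, 10]].
Leading principal minors: 8, 28, 216.
All positive ⇒ H ≻ 0 ⇒ convex.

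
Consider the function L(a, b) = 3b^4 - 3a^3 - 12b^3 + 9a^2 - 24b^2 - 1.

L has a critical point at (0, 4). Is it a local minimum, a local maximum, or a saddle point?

The mixed partial ∂²L/∂a∂b is 0, so the Hessian at any point is diag(L_aa, L_bb) = diag(18(-a + 1), 12(3b^2 - 6b - 4)).
At (0, 4): H = diag(18, 240).
Both eigenvalues are positive, so H is positive definite: a local minimum.

local minimum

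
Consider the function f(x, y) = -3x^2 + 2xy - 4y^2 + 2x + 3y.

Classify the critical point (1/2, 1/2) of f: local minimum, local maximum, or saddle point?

The Hessian of f is constant: H = [[-6, 2], [2, -8]].
det(H) = (-6)·(-8) − 2² = 44.
det(H) > 0 and tr(H) = -14 < 0, so H is negative definite and the point is a local maximum.

local maximum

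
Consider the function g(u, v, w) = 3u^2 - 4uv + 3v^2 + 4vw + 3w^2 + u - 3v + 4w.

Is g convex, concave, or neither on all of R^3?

g is quadratic, so its Hessian is the constant matrix H = [[6, -4, 0], [-4, 6, 4], [0, 4, 6]].
Leading principal minors: 6, 20, 24.
All positive ⇒ H ≻ 0 ⇒ convex.

convex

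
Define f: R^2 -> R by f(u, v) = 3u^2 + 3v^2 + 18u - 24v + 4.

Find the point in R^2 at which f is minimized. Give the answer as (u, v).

f(u,v) separates as P(u) + Q(v) + 4, so its minimum is min P + min Q + 4.
P'(u) = 6u + 18 vanishes at u ∈ {-3}; Q'(v) = 6v - 24 vanishes at v ∈ {4}.
Local minima of P (where P''>0): P(-3)=-27. Local minima of Q: Q(4)=-48.
So the global minimum of f is P(-3) + Q(4) + 4 = -27 − 48 + 4 = -71, attained at (-3, 4).

(-3, 4)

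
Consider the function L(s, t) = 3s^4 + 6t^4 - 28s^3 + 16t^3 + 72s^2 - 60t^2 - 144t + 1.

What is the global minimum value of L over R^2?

L(s,t) separates as P(s) + Q(t) + 1, so its minimum is min P + min Q + 1.
P'(s) = 12s(s - 4)(s - 3) vanishes at s ∈ {0, 3, 4}; Q'(t) = 24(t - 2)(t + 1)(t + 3) vanishes at t ∈ {-3, -1, 2}.
Local minima of P (where P''>0): P(0)=0, P(4)=128. Local minima of Q: Q(-3)=-54, Q(2)=-304.
So the global minimum of L is P(0) + Q(2) + 1 = 0 − 304 + 1 = -303, attained at (0, 2).

-303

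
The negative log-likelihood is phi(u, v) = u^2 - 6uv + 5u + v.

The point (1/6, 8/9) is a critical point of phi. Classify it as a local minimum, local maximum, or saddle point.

The Hessian of phi is constant: H = [[2, -6], [-6, 0]].
det(H) = 2·0 − (-6)² = -36.
Since det(H) < 0, H is indefinite and the critical point is a saddle point.

saddle point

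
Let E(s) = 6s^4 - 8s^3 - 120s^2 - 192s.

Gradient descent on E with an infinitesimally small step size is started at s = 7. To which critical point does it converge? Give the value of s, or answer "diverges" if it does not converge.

E'(s) = 24(s - 4)(s + 1)(s + 2), so E'(7) = 5184.
Gradient descent moves in the -E' direction, i.e. s is decreasing.
The nearest critical point in that direction is s = 4, where E'' = 720 > 0 (a local minimum). The iterate converges there.

4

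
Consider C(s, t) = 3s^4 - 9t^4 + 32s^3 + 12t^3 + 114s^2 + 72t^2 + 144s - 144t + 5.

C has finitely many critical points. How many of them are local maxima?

2

C separates as a function of s plus a function of t, so ∇C=0 decouples.
∂C/∂s = 12(s + 1)(s + 3)(s + 4) = 0 at s ∈ {-4, -3, -1}; ∂C/∂t = -36(t - 2)(t - 1)(t + 2) = 0 at t ∈ {-2, 1, 2}.
The Hessian is diagonal: diag(C_ss, C_tt). Second derivatives: C_ss(-4)=36, C_ss(-3)=-24, C_ss(-1)=72; C_tt(-2)=-432, C_tt(1)=108, C_tt(2)=-144.
Local maxima occur where both diagonal entries negative: (-3, -2), (-3, 2). Count: 2.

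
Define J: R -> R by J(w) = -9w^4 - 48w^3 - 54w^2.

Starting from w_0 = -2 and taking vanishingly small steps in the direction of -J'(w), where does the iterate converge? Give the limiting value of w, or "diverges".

-1

J'(w) = -36w(w + 1)(w + 3), so J'(-2) = -72.
Gradient descent moves in the -J' direction, i.e. w is increasing.
The nearest critical point in that direction is w = -1, where J'' = 72 > 0 (a local minimum). The iterate converges there.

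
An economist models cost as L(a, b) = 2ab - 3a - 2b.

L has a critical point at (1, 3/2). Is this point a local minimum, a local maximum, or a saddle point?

The Hessian of L is constant: H = [[0, 2], [2, 0]].
det(H) = 0·0 − 2² = -4.
Since det(H) < 0, H is indefinite and the critical point is a saddle point.

saddle point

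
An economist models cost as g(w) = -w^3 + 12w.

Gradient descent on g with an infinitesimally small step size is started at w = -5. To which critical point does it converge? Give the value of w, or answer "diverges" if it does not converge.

-2

g'(w) = -3(w - 2)(w + 2), so g'(-5) = -63.
Gradient descent moves in the -g' direction, i.e. w is increasing.
The nearest critical point in that direction is w = -2, where g'' = 12 > 0 (a local minimum). The iterate converges there.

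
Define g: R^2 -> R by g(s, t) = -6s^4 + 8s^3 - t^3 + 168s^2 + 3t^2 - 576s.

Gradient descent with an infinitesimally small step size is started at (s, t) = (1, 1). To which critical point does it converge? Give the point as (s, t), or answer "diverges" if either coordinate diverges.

(2, 0)

g is separable, so gradient descent decouples: s follows -∂g/∂s, t follows -∂g/∂t.
∂g/∂s = -24(s - 3)(s - 2)(s + 4); at s=1 this is -240, so s increases.
∂g/∂t = -3t(t - 2); at t=1 this is 3, so t decreases.
s converges to its nearest critical value 2 (a local min of the s-part); t converges to 0. The iterate converges to (2, 0).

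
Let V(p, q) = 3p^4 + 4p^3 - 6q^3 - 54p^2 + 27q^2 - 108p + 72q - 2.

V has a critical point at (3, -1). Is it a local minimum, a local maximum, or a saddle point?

The mixed partial ∂²V/∂p∂q is 0, so the Hessian at any point is diag(V_pp, V_qq) = diag(12(3p^2 + 2p - 9), 18(-2q + 3)).
At (3, -1): H = diag(288, 90).
Both eigenvalues are positive, so H is positive definite: a local minimum.

local minimum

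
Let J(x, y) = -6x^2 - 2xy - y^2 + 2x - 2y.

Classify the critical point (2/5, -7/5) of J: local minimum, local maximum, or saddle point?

local maximum

The Hessian of J is constant: H = [[-12, -2], [-2, -2]].
det(H) = (-12)·(-2) − (-2)² = 20.
det(H) > 0 and tr(H) = -14 < 0, so H is negative definite and the point is a local maximum.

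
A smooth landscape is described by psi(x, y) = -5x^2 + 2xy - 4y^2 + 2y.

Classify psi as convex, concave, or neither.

concave

psi is quadratic, so its Hessian is the constant matrix H = [[-10, 2], [2, -8]].
det(H) = 76, tr(H) = -18.
det(H) > 0 and tr(H) < 0, so H is negative definite everywhere: concave.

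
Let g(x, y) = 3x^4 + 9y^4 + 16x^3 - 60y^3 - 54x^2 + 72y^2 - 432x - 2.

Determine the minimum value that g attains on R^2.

-1493

g(x,y) separates as P(x) + Q(y) − 2, so its minimum is min P + min Q − 2.
P'(x) = 12(x - 3)(x + 3)(x + 4) vanishes at x ∈ {-4, -3, 3}; Q'(y) = 36y(y - 4)(y - 1) vanishes at y ∈ {0, 1, 4}.
Local minima of P (where P''>0): P(-4)=608, P(3)=-1107. Local minima of Q: Q(0)=0, Q(4)=-384.
So the global minimum of g is P(3) + Q(4) − 2 = -1107 − 384 − 2 = -1493, attained at (3, 4).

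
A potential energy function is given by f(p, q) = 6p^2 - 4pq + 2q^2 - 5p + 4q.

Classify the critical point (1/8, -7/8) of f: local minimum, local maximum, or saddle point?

The Hessian of f is constant: H = [[12, -4], [-4, 4]].
det(H) = 12·4 − (-4)² = 32.
det(H) > 0 and tr(H) = 16 > 0, so H is positive definite and the point is a local minimum.

local minimum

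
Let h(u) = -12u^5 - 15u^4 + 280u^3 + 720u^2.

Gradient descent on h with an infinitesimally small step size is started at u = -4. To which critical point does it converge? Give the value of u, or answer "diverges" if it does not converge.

h'(u) = -60u(u - 4)(u + 2)(u + 3), so h'(-4) = -3840.
Gradient descent moves in the -h' direction, i.e. u is increasing.
The nearest critical point in that direction is u = -3, where h'' = 1260 > 0 (a local minimum). The iterate converges there.

-3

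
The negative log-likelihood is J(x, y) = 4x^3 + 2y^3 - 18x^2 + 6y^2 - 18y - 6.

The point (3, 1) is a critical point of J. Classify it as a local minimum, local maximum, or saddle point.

The mixed partial ∂²J/∂x∂y is 0, so the Hessian at any point is diag(J_xx, J_yy) = diag(12(2x - 3), 12(y + 1)).
At (3, 1): H = diag(36, 24).
Both eigenvalues are positive, so H is positive definite: a local minimum.

local minimum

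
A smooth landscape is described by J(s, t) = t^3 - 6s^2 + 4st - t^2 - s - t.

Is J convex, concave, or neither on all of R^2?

neither

The term t^3 is cubic, so the Hessian is not constant.
∂²J/∂t² = 6t - 2, which takes both signs as t varies (negative for sufficiently negative t). A diagonal entry of the Hessian changing sign means the Hessian is neither positive- nor negative-semidefinite on all of R^2.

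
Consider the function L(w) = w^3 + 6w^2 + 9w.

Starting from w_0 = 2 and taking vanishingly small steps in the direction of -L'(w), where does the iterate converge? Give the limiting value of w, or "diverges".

-1

L'(w) = 3(w + 1)(w + 3), so L'(2) = 45.
Gradient descent moves in the -L' direction, i.e. w is decreasing.
The nearest critical point in that direction is w = -1, where L'' = 6 > 0 (a local minimum). The iterate converges there.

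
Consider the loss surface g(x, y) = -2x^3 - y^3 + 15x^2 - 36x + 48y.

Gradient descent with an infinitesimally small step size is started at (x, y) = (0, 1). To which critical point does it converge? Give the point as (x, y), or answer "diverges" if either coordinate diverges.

g is separable, so gradient descent decouples: x follows -∂g/∂x, y follows -∂g/∂y.
∂g/∂x = -6(x - 3)(x - 2); at x=0 this is -36, so x increases.
∂g/∂y = -3(y - 4)(y + 4); at y=1 this is 45, so y decreases.
x converges to its nearest critical value 2 (a local min of the x-part); y converges to -4. The iterate converges to (2, -4).

(2, -4)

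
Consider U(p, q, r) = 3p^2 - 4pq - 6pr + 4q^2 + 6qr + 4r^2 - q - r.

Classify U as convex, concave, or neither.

U is quadratic, so its Hessian is the constant matrix H = [[6, -4, -6], [-4, 8, 6], [-6, 6, 8]].
Leading principal minors: 6, 32, 40.
All positive ⇒ H ≻ 0 ⇒ convex.

convex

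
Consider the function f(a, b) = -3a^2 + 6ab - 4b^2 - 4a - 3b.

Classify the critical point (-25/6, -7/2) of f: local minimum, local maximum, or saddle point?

The Hessian of f is constant: H = [[-6, 6], [6, -8]].
det(H) = (-6)·(-8) − 6² = 12.
det(H) > 0 and tr(H) = -14 < 0, so H is negative definite and the point is a local maximum.

local maximum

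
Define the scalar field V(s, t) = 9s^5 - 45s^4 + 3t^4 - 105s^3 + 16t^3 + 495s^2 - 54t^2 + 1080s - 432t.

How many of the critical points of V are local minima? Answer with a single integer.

4

V separates as a function of s plus a function of t, so ∇V=0 decouples.
∂V/∂s = 45(s - 4)(s - 3)(s + 1)(s + 2) = 0 at s ∈ {-2, -1, 3, 4}; ∂V/∂t = 12(t - 3)(t + 3)(t + 4) = 0 at t ∈ {-4, -3, 3}.
The Hessian is diagonal: diag(V_ss, V_tt). Second derivatives: V_ss(-2)=-1350, V_ss(-1)=900, V_ss(3)=-900, V_ss(4)=1350; V_tt(-4)=84, V_tt(-3)=-72, V_tt(3)=504.
Local minima occur where both diagonal entries positive: (-1, -4), (-1, 3), (4, -4), (4, 3). Count: 4.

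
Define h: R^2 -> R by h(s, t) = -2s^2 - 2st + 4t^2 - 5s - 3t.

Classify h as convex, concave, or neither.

h is quadratic, so its Hessian is the constant matrix H = [[-4, -2], [-2, 8]].
det(H) = -36, tr(H) = 4.
det(H) < 0, so H is indefinite: neither convex nor concave.

neither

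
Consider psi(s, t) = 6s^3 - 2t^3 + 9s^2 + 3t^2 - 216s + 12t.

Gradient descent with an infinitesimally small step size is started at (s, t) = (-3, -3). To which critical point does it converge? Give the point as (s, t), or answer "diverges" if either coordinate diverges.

(3, -1)

psi is separable, so gradient descent decouples: s follows -∂psi/∂s, t follows -∂psi/∂t.
∂psi/∂s = 18(s - 3)(s + 4); at s=-3 this is -108, so s increases.
∂psi/∂t = -6(t - 2)(t + 1); at t=-3 this is -60, so t increases.
s converges to its nearest critical value 3 (a local min of the s-part); t converges to -1. The iterate converges to (3, -1).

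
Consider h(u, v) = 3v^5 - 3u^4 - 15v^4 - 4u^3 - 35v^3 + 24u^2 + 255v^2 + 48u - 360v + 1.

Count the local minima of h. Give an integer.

2

h separates as a function of u plus a function of v, so ∇h=0 decouples.
∂h/∂u = -12(u - 2)(u + 1)(u + 2) = 0 at u ∈ {-2, -1, 2}; ∂h/∂v = 15(v - 4)(v - 2)(v - 1)(v + 3) = 0 at v ∈ {-3, 1, 2, 4}.
The Hessian is diagonal: diag(h_uu, h_vv). Second derivatives: h_uu(-2)=-48, h_uu(-1)=36, h_uu(2)=-144; h_vv(-3)=-2100, h_vv(1)=180, h_vv(2)=-150, h_vv(4)=630.
Local minima occur where both diagonal entries positive: (-1, 1), (-1, 4). Count: 2.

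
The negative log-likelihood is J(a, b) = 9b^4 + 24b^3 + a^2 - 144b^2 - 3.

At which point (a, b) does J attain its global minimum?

(0, -4)

J(a,b) separates as P(a) + Q(b) − 3, so its minimum is min P + min Q − 3.
P'(a) = 2a vanishes at a ∈ {0}; Q'(b) = 36b(b - 2)(b + 4) vanishes at b ∈ {-4, 0, 2}.
Local minima of P (where P''>0): P(0)=0. Local minima of Q: Q(-4)=-1536, Q(2)=-240.
So the global minimum of J is P(0) + Q(-4) − 3 = 0 − 1536 − 3 = -1539, attained at (0, -4).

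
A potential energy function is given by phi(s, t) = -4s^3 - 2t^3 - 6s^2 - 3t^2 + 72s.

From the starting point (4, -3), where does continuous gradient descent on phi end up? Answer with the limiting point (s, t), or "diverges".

diverges

phi is separable, so gradient descent decouples: s follows -∂phi/∂s, t follows -∂phi/∂t.
∂phi/∂s = -12(s - 2)(s + 3); at s=4 this is -168, so s increases.
∂phi/∂t = -6t(t + 1); at t=-3 this is -36, so t increases.
The s-coordinate has no critical point in that direction and runs off to infinity.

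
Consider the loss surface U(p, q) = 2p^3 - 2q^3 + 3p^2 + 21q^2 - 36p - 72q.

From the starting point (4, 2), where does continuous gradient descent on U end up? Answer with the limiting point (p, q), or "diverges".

U is separable, so gradient descent decouples: p follows -∂U/∂p, q follows -∂U/∂q.
∂U/∂p = 6(p - 2)(p + 3); at p=4 this is 84, so p decreases.
∂U/∂q = -6(q - 4)(q - 3); at q=2 this is -12, so q increases.
p converges to its nearest critical value 2 (a local min of the p-part); q converges to 3. The iterate converges to (2, 3).

(2, 3)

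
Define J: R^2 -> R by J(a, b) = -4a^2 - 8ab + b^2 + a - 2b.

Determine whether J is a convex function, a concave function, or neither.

J is quadratic, so its Hessian is the constant matrix H = [[-8, -8], [-8, 2]].
det(H) = -80, tr(H) = -6.
det(H) < 0, so H is indefinite: neither convex nor concave.

neither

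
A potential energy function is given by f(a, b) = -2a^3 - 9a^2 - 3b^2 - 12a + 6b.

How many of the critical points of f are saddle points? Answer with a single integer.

f separates as a function of a plus a function of b, so ∇f=0 decouples.
∂f/∂a = -6(a + 1)(a + 2) = 0 at a ∈ {-2, -1}; ∂f/∂b = -6(b - 1) = 0 at b ∈ {1}.
The Hessian is diagonal: diag(f_aa, f_bb). Second derivatives: f_aa(-2)=6, f_aa(-1)=-6; f_bb(1)=-6.
Saddle points occur where the two diagonal entries have opposite signs: (-2, 1). Count: 1.

1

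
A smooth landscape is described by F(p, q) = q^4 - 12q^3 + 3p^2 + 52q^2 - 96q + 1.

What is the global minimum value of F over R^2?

-63

F(p,q) separates as A(p) + B(q) + 1, so its minimum is min A + min B + 1.
A'(p) = 6p vanishes at p ∈ {0}; B'(q) = 4(q - 4)(q - 3)(q - 2) vanishes at q ∈ {2, 3, 4}.
Local minima of A (where A''>0): A(0)=0. Local minima of B: B(2)=-64, B(4)=-64.
So the global minimum of F is A(0) + B(2) + 1 = 0 − 64 + 1 = -63, attained at (0, 2).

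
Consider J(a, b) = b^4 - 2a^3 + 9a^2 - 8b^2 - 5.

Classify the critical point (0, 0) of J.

The mixed partial ∂²J/∂a∂b is 0, so the Hessian at any point is diag(J_aa, J_bb) = diag(6(-2a + 3), 4(3b^2 - 4)).
At (0, 0): H = diag(18, -16).
The eigenvalues have opposite signs, so H is indefinite: a saddle point.

saddle point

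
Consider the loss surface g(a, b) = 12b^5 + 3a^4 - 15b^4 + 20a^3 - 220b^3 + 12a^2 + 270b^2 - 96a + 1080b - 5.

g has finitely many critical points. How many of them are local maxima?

g separates as a function of a plus a function of b, so ∇g=0 decouples.
∂g/∂a = 12(a - 1)(a + 2)(a + 4) = 0 at a ∈ {-4, -2, 1}; ∂g/∂b = 60(b - 3)(b - 2)(b + 1)(b + 3) = 0 at b ∈ {-3, -1, 2, 3}.
The Hessian is diagonal: diag(g_aa, g_bb). Second derivatives: g_aa(-4)=120, g_aa(-2)=-72, g_aa(1)=180; g_bb(-3)=-3600, g_bb(-1)=1440, g_bb(2)=-900, g_bb(3)=1440.
Local maxima occur where both diagonal entries negative: (-2, -3), (-2, 2). Count: 2.

2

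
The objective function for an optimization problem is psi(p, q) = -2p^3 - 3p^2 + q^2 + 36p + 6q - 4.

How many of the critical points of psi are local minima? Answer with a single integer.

psi separates as a function of p plus a function of q, so ∇psi=0 decouples.
∂psi/∂p = -6(p - 2)(p + 3) = 0 at p ∈ {-3, 2}; ∂psi/∂q = 2(q + 3) = 0 at q ∈ {-3}.
The Hessian is diagonal: diag(psi_pp, psi_qq). Second derivatives: psi_pp(-3)=30, psi_pp(2)=-30; psi_qq(-3)=2.
Local minima occur where both diagonal entries positive: (-3, -3). Count: 1.

1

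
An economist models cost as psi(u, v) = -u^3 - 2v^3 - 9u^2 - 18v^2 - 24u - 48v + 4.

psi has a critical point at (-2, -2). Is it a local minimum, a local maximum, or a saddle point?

The mixed partial ∂²psi/∂u∂v is 0, so the Hessian at any point is diag(psi_uu, psi_vv) = diag(-6(u + 3), -12(v + 3)).
At (-2, -2): H = diag(-6, -12).
Both eigenvalues are negative, so H is negative definite: a local maximum.

local maximum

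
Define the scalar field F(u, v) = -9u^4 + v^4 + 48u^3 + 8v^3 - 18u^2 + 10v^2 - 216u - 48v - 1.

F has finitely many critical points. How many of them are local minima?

2

F separates as a function of u plus a function of v, so ∇F=0 decouples.
∂F/∂u = -36(u - 3)(u - 2)(u + 1) = 0 at u ∈ {-1, 2, 3}; ∂F/∂v = 4(v - 1)(v + 3)(v + 4) = 0 at v ∈ {-4, -3, 1}.
The Hessian is diagonal: diag(F_uu, F_vv). Second derivatives: F_uu(-1)=-432, F_uu(2)=108, F_uu(3)=-144; F_vv(-4)=20, F_vv(-3)=-16, F_vv(1)=80.
Local minima occur where both diagonal entries positive: (2, -4), (2, 1). Count: 2.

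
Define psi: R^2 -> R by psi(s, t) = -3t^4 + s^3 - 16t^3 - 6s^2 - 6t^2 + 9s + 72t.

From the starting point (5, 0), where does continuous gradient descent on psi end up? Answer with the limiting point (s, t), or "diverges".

(3, -2)

psi is separable, so gradient descent decouples: s follows -∂psi/∂s, t follows -∂psi/∂t.
∂psi/∂s = 3(s - 3)(s - 1); at s=5 this is 24, so s decreases.
∂psi/∂t = -12(t - 1)(t + 2)(t + 3); at t=0 this is 72, so t decreases.
s converges to its nearest critical value 3 (a local min of the s-part); t converges to -2. The iterate converges to (3, -2).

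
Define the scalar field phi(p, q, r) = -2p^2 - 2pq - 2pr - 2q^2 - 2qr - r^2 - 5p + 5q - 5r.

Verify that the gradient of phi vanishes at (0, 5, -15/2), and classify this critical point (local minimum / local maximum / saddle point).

∇phi = (-4p - 2q - 2r - 5, -2p - 4q - 2r + 5, -2p - 2q - 2r - 5); substituting (0, 5, -15/2) gives ∇phi = (0, 0, 0), so (0, 5, -15/2) is indeed a critical point.
The Hessian is constant: H = [[-4, -2, -2], [-2, -4, -2], [-2, -2, -2]].
Leading principal minors: Δ₁ = -4, Δ₂ = 12, Δ₃ = -8.
The minors alternate sign starting negative (−, +, −), so H is negative definite: a local maximum.

local maximum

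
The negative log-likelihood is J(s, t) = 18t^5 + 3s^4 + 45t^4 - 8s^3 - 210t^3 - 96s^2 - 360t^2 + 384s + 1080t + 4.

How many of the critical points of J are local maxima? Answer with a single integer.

J separates as a function of s plus a function of t, so ∇J=0 decouples.
∂J/∂s = 12(s - 4)(s - 2)(s + 4) = 0 at s ∈ {-4, 2, 4}; ∂J/∂t = 90(t - 2)(t - 1)(t + 2)(t + 3) = 0 at t ∈ {-3, -2, 1, 2}.
The Hessian is diagonal: diag(J_ss, J_tt). Second derivatives: J_ss(-4)=576, J_ss(2)=-144, J_ss(4)=192; J_tt(-3)=-1800, J_tt(-2)=1080, J_tt(1)=-1080, J_tt(2)=1800.
Local maxima occur where both diagonal entries negative: (2, -3), (2, 1). Count: 2.

2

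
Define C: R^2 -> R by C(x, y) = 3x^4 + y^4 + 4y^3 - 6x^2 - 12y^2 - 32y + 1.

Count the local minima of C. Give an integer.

C separates as a function of x plus a function of y, so ∇C=0 decouples.
∂C/∂x = 12x(x - 1)(x + 1) = 0 at x ∈ {-1, 0, 1}; ∂C/∂y = 4(y - 2)(y + 1)(y + 4) = 0 at y ∈ {-4, -1, 2}.
The Hessian is diagonal: diag(C_xx, C_yy). Second derivatives: C_xx(-1)=24, C_xx(0)=-12, C_xx(1)=24; C_yy(-4)=72, C_yy(-1)=-36, C_yy(2)=72.
Local minima occur where both diagonal entries positive: (-1, -4), (-1, 2), (1, -4), (1, 2). Count: 4.

4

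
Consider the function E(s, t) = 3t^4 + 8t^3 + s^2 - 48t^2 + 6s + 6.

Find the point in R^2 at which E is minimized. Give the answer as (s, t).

E(s,t) separates as P(s) + Q(t) + 6, so its minimum is min P + min Q + 6.
P'(s) = 2s + 6 vanishes at s ∈ {-3}; Q'(t) = 12t(t - 2)(t + 4) vanishes at t ∈ {-4, 0, 2}.
Local minima of P (where P''>0): P(-3)=-9. Local minima of Q: Q(-4)=-512, Q(2)=-80.
So the global minimum of E is P(-3) + Q(-4) + 6 = -9 − 512 + 6 = -515, attained at (-3, -4).

(-3, -4)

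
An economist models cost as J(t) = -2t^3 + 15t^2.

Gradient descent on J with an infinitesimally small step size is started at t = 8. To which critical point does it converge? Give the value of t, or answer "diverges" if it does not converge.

J'(t) = -6t(t - 5), so J'(8) = -144.
Gradient descent moves in the -J' direction, i.e. t is increasing.
There is no critical point above t=8, and J' keeps the same sign, so the iterate runs off to +∞.

diverges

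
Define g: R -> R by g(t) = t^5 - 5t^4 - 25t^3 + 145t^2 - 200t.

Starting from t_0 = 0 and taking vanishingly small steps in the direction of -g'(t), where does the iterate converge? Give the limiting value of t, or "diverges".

g'(t) = 5(t - 5)(t - 2)(t - 1)(t + 4), so g'(0) = -200.
Gradient descent moves in the -g' direction, i.e. t is increasing.
The nearest critical point in that direction is t = 1, where g'' = 100 > 0 (a local minimum). The iterate converges there.

1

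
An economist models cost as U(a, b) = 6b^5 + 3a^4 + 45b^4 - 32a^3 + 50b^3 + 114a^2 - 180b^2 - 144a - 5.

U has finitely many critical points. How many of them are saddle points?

U separates as a function of a plus a function of b, so ∇U=0 decouples.
∂U/∂a = 12(a - 4)(a - 3)(a - 1) = 0 at a ∈ {1, 3, 4}; ∂U/∂b = 30b(b - 1)(b + 3)(b + 4) = 0 at b ∈ {-4, -3, 0, 1}.
The Hessian is diagonal: diag(U_aa, U_bb). Second derivatives: U_aa(1)=72, U_aa(3)=-24, U_aa(4)=36; U_bb(-4)=-600, U_bb(-3)=360, U_bb(0)=-360, U_bb(1)=600.
Saddle points occur where the two diagonal entries have opposite signs: (1, -4), (1, 0), (3, -3), (3, 1), (4, -4), (4, 0). Count: 6.

6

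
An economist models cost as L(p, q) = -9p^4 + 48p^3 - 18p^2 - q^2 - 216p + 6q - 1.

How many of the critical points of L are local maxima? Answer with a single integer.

L separates as a function of p plus a function of q, so ∇L=0 decouples.
∂L/∂p = -36(p - 3)(p - 2)(p + 1) = 0 at p ∈ {-1, 2, 3}; ∂L/∂q = -2(q - 3) = 0 at q ∈ {3}.
The Hessian is diagonal: diag(L_pp, L_qq). Second derivatives: L_pp(-1)=-432, L_pp(2)=108, L_pp(3)=-144; L_qq(3)=-2.
Local maxima occur where both diagonal entries negative: (-1, 3), (3, 3). Count: 2.

2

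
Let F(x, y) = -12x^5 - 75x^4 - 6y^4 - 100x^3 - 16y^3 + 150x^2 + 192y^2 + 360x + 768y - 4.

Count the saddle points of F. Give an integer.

F separates as a function of x plus a function of y, so ∇F=0 decouples.
∂F/∂x = -60(x - 1)(x + 1)(x + 2)(x + 3) = 0 at x ∈ {-3, -2, -1, 1}; ∂F/∂y = -24(y - 4)(y + 2)(y + 4) = 0 at y ∈ {-4, -2, 4}.
The Hessian is diagonal: diag(F_xx, F_yy). Second derivatives: F_xx(-3)=480, F_xx(-2)=-180, F_xx(-1)=240, F_xx(1)=-1440; F_yy(-4)=-384, F_yy(-2)=288, F_yy(4)=-1152.
Saddle points occur where the two diagonal entries have opposite signs: (-3, -4), (-3, 4), (-2, -2), (-1, -4), (-1, 4), (1, -2). Count: 6.

6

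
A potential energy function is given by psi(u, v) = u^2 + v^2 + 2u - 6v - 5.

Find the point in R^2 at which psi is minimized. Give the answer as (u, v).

psi(u,v) separates as P(u) + Q(v) − 5, so its minimum is min P + min Q − 5.
P'(u) = 2u + 2 vanishes at u ∈ {-1}; Q'(v) = 2v - 6 vanishes at v ∈ {3}.
Local minima of P (where P''>0): P(-1)=-1. Local minima of Q: Q(3)=-9.
So the global minimum of psi is P(-1) + Q(3) − 5 = -1 − 9 − 5 = -15, attained at (-1, 3).

(-1, 3)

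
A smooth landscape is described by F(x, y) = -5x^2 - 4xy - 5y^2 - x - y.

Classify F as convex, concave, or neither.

F is quadratic, so its Hessian is the constant matrix H = [[-10, -4], [-4, -10]].
det(H) = 84, tr(H) = -20.
det(H) > 0 and tr(H) < 0, so H is negative definite everywhere: concave.

concave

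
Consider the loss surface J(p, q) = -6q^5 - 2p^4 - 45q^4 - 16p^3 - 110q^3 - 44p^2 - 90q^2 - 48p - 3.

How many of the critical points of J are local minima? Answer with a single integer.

J separates as a function of p plus a function of q, so ∇J=0 decouples.
∂J/∂p = -8(p + 1)(p + 2)(p + 3) = 0 at p ∈ {-3, -2, -1}; ∂J/∂q = -30q(q + 1)(q + 2)(q + 3) = 0 at q ∈ {-3, -2, -1, 0}.
The Hessian is diagonal: diag(J_pp, J_qq). Second derivatives: J_pp(-3)=-16, J_pp(-2)=8, J_pp(-1)=-16; J_qq(-3)=180, J_qq(-2)=-60, J_qq(-1)=60, J_qq(0)=-180.
Local minima occur where both diagonal entries positive: (-2, -3), (-2, -1). Count: 2.

2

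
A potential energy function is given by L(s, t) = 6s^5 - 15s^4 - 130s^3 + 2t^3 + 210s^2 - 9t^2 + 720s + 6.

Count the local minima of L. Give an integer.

L separates as a function of s plus a function of t, so ∇L=0 decouples.
∂L/∂s = 30(s - 4)(s - 2)(s + 1)(s + 3) = 0 at s ∈ {-3, -1, 2, 4}; ∂L/∂t = 6t(t - 3) = 0 at t ∈ {0, 3}.
The Hessian is diagonal: diag(L_ss, L_tt). Second derivatives: L_ss(-3)=-2100, L_ss(-1)=900, L_ss(2)=-900, L_ss(4)=2100; L_tt(0)=-18, L_tt(3)=18.
Local minima occur where both diagonal entries positive: (-1, 3), (4, 3). Count: 2.

2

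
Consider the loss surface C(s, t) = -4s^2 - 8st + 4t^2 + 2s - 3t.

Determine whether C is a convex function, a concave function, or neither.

C is quadratic, so its Hessian is the constant matrix H = [[-8, -8], [-8, 8]].
det(H) = -128, tr(H) = 0.
det(H) < 0, so H is indefinite: neither convex nor concave.

neither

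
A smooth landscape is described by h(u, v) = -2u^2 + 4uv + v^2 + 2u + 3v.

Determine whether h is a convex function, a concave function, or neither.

h is quadratic, so its Hessian is the constant matrix H = [[-4, 4], [4, 2]].
det(H) = -24, tr(H) = -2.
det(H) < 0, so H is indefinite: neither convex nor concave.

neither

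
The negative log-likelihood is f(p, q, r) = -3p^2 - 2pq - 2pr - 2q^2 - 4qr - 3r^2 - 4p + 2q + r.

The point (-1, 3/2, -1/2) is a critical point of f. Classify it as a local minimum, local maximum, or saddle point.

The Hessian is constant: H = [[-6, -2, -2], [-2, -4, -4], [-2, -4, -6]].
Leading principal minors: Δ₁ = -6, Δ₂ = 20, Δ₃ = -40.
The minors alternate sign starting negative (−, +, −), so H is negative definite: a local maximum.

local maximum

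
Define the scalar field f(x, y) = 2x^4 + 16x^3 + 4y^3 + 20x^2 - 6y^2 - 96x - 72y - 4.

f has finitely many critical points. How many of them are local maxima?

f separates as a function of x plus a function of y, so ∇f=0 decouples.
∂f/∂x = 8(x - 1)(x + 3)(x + 4) = 0 at x ∈ {-4, -3, 1}; ∂f/∂y = 12(y - 3)(y + 2) = 0 at y ∈ {-2, 3}.
The Hessian is diagonal: diag(f_xx, f_yy). Second derivatives: f_xx(-4)=40, f_xx(-3)=-32, f_xx(1)=160; f_yy(-2)=-60, f_yy(3)=60.
Local maxima occur where both diagonal entries negative: (-3, -2). Count: 1.

1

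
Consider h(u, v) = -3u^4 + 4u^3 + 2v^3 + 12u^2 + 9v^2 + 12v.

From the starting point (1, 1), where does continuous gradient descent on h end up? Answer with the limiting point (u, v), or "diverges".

(0, -1)

h is separable, so gradient descent decouples: u follows -∂h/∂u, v follows -∂h/∂v.
∂h/∂u = -12u(u - 2)(u + 1); at u=1 this is 24, so u decreases.
∂h/∂v = 6(v + 1)(v + 2); at v=1 this is 36, so v decreases.
u converges to its nearest critical value 0 (a local min of the u-part); v converges to -1. The iterate converges to (0, -1).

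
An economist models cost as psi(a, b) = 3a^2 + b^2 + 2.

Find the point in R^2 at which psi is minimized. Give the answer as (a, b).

(0, 0)

psi(a,b) separates as P(a) + Q(b) + 2, so its minimum is min P + min Q + 2.
P'(a) = 6a vanishes at a ∈ {0}; Q'(b) = 2b vanishes at b ∈ {0}.
Local minima of P (where P''>0): P(0)=0. Local minima of Q: Q(0)=0.
So the global minimum of psi is P(0) + Q(0) + 2 = 0 + 0 + 2 = 2, attained at (0, 0).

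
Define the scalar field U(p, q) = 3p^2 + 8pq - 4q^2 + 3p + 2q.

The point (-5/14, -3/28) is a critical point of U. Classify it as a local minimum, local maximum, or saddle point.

saddle point

The Hessian of U is constant: H = [[6, 8], [8, -8]].
det(H) = 6·(-8) − 8² = -112.
Since det(H) < 0, H is indefinite and the critical point is a saddle point.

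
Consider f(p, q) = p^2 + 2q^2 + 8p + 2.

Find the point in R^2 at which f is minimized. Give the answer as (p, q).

(-4, 0)

f(p,q) separates as A(p) + B(q) + 2, so its minimum is min A + min B + 2.
A'(p) = 2p + 8 vanishes at p ∈ {-4}; B'(q) = 4q vanishes at q ∈ {0}.
Local minima of A (where A''>0): A(-4)=-16. Local minima of B: B(0)=0.
So the global minimum of f is A(-4) + B(0) + 2 = -16 + 0 + 2 = -14, attained at (-4, 0).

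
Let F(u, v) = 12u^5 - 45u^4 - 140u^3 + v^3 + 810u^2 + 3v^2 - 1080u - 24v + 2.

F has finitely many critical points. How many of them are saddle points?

F separates as a function of u plus a function of v, so ∇F=0 decouples.
∂F/∂u = 60(u - 3)(u - 2)(u - 1)(u + 3) = 0 at u ∈ {-3, 1, 2, 3}; ∂F/∂v = 3(v - 2)(v + 4) = 0 at v ∈ {-4, 2}.
The Hessian is diagonal: diag(F_uu, F_vv). Second derivatives: F_uu(-3)=-7200, F_uu(1)=480, F_uu(2)=-300, F_uu(3)=720; F_vv(-4)=-18, F_vv(2)=18.
Saddle points occur where the two diagonal entries have opposite signs: (-3, 2), (1, -4), (2, 2), (3, -4). Count: 4.

4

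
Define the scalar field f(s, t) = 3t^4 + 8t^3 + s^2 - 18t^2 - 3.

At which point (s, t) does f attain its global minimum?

f(s,t) separates as P(s) + Q(t) − 3, so its minimum is min P + min Q − 3.
P'(s) = 2s vanishes at s ∈ {0}; Q'(t) = 12t(t - 1)(t + 3) vanishes at t ∈ {-3, 0, 1}.
Local minima of P (where P''>0): P(0)=0. Local minima of Q: Q(-3)=-135, Q(1)=-7.
So the global minimum of f is P(0) + Q(-3) − 3 = 0 − 135 − 3 = -138, attained at (0, -3).

(0, -3)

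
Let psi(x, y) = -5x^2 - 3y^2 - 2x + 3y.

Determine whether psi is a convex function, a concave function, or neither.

psi is quadratic, so its Hessian is the constant matrix H = [[-10, 0], [0, -6]].
det(H) = 60, tr(H) = -16.
det(H) > 0 and tr(H) < 0, so H is negative definite everywhere: concave.

concave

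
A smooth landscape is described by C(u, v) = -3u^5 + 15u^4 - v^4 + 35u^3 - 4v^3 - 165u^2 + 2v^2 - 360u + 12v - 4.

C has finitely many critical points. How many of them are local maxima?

4

C separates as a function of u plus a function of v, so ∇C=0 decouples.
∂C/∂u = -15(u - 4)(u - 3)(u + 1)(u + 2) = 0 at u ∈ {-2, -1, 3, 4}; ∂C/∂v = -4(v - 1)(v + 1)(v + 3) = 0 at v ∈ {-3, -1, 1}.
The Hessian is diagonal: diag(C_uu, C_vv). Second derivatives: C_uu(-2)=450, C_uu(-1)=-300, C_uu(3)=300, C_uu(4)=-450; C_vv(-3)=-32, C_vv(-1)=16, C_vv(1)=-32.
Local maxima occur where both diagonal entries negative: (-1, -3), (-1, 1), (4, -3), (4, 1). Count: 4.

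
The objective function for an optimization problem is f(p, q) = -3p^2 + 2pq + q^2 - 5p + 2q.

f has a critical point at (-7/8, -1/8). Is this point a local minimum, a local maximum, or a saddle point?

The Hessian of f is constant: H = [[-6, 2], [2, 2]].
det(H) = (-6)·2 − 2² = -16.
Since det(H) < 0, H is indefinite and the critical point is a saddle point.

saddle point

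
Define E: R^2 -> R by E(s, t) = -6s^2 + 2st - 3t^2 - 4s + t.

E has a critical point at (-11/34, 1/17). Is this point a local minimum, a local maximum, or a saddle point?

local maximum

The Hessian of E is constant: H = [[-12, 2], [2, -6]].
det(H) = (-12)·(-6) − 2² = 68.
det(H) > 0 and tr(H) = -18 < 0, so H is negative definite and the point is a local maximum.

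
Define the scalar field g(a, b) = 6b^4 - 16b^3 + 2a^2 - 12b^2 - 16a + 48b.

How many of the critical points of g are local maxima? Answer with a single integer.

0

g separates as a function of a plus a function of b, so ∇g=0 decouples.
∂g/∂a = 4(a - 4) = 0 at a ∈ {4}; ∂g/∂b = 24(b - 2)(b - 1)(b + 1) = 0 at b ∈ {-1, 1, 2}.
The Hessian is diagonal: diag(g_aa, g_bb). Second derivatives: g_aa(4)=4; g_bb(-1)=144, g_bb(1)=-48, g_bb(2)=72.
Local maxima occur where both diagonal entries negative: none. Count: 0.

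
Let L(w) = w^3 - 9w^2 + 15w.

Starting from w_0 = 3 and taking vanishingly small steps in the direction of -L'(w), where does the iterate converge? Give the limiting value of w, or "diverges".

5

L'(w) = 3(w - 5)(w - 1), so L'(3) = -12.
Gradient descent moves in the -L' direction, i.e. w is increasing.
The nearest critical point in that direction is w = 5, where L'' = 12 > 0 (a local minimum). The iterate converges there.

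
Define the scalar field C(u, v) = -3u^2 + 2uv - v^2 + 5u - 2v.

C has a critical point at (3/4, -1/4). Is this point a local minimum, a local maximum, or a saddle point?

The Hessian of C is constant: H = [[-6, 2], [2, -2]].
det(H) = (-6)·(-2) − 2² = 8.
det(H) > 0 and tr(H) = -8 < 0, so H is negative definite and the point is a local maximum.

local maximum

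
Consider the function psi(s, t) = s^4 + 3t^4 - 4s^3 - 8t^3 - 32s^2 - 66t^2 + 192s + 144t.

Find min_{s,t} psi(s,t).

-1335

psi(s,t) separates as P(s) + Q(t), so its minimum is min P + min Q.
P'(s) = 4(s - 4)(s - 3)(s + 4) vanishes at s ∈ {-4, 3, 4}; Q'(t) = 12(t - 4)(t - 1)(t + 3) vanishes at t ∈ {-3, 1, 4}.
Local minima of P (where P''>0): P(-4)=-768, P(4)=256. Local minima of Q: Q(-3)=-567, Q(4)=-224.
So the global minimum of psi is P(-4) + Q(-3) = -768 − 567 = -1335, attained at (-4, -3).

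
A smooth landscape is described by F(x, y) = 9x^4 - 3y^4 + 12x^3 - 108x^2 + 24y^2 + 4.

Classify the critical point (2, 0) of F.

The mixed partial ∂²F/∂x∂y is 0, so the Hessian at any point is diag(F_xx, F_yy) = diag(36(3x^2 + 2x - 6), 12(-3y^2 + 4)).
At (2, 0): H = diag(360, 48).
Both eigenvalues are positive, so H is positive definite: a local minimum.

local minimum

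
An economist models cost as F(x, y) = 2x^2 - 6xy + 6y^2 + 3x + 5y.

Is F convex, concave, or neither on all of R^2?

convex

F is quadratic, so its Hessian is the constant matrix H = [[4, -6], [-6, 12]].
det(H) = 12, tr(H) = 16.
det(H) > 0 and tr(H) > 0, so H is positive definite everywhere: convex.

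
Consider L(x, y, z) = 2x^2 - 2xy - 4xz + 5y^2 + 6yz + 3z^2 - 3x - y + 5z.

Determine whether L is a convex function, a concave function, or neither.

convex

L is quadratic, so its Hessian is the constant matrix H = [[4, -2, -4], [-2, 10, 6], [-4, 6, 6]].
Leading principal minors: 4, 36, 8.
All positive ⇒ H ≻ 0 ⇒ convex.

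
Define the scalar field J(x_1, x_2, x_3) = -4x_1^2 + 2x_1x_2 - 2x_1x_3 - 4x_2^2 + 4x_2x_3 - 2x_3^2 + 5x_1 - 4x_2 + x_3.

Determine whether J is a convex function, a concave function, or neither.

J is quadratic, so its Hessian is the constant matrix H = [[-8, 2, -2], [2, -8, 4], [-2, 4, -4]].
Leading principal minors: -8, 60, -112.
Signs alternate −, +, − ⇒ H ≺ 0 ⇒ concave.

concave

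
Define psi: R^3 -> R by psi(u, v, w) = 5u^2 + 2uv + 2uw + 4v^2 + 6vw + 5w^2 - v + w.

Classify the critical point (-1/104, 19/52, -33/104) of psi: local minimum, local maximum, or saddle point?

The Hessian is constant: H = [[10, 2, 2], [2, 8, 6], [2, 6, 10]].
Leading principal minors: Δ₁ = 10, Δ₂ = 76, Δ₃ = 416.
All leading minors are positive, so H is positive definite: a local minimum.

local minimum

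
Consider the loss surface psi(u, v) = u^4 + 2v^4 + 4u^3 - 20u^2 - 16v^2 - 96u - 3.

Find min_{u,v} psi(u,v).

-314

psi(u,v) separates as P(u) + Q(v) − 3, so its minimum is min P + min Q − 3.
P'(u) = 4(u - 3)(u + 2)(u + 4) vanishes at u ∈ {-4, -2, 3}; Q'(v) = 8v(v - 2)(v + 2) vanishes at v ∈ {-2, 0, 2}.
Local minima of P (where P''>0): P(-4)=64, P(3)=-279. Local minima of Q: Q(-2)=-32, Q(2)=-32.
So the global minimum of psi is P(3) + Q(-2) − 3 = -279 − 32 − 3 = -314, attained at (3, -2).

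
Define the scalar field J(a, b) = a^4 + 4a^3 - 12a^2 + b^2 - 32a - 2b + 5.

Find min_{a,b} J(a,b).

J(a,b) separates as P(a) + Q(b) + 5, so its minimum is min P + min Q + 5.
P'(a) = 4(a - 2)(a + 1)(a + 4) vanishes at a ∈ {-4, -1, 2}; Q'(b) = 2b - 2 vanishes at b ∈ {1}.
Local minima of P (where P''>0): P(-4)=-64, P(2)=-64. Local minima of Q: Q(1)=-1.
So the global minimum of J is P(-4) + Q(1) + 5 = -64 − 1 + 5 = -60, attained at (-4, 1).

-60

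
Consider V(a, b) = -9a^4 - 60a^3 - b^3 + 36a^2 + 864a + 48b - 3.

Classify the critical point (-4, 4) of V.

The mixed partial ∂²V/∂a∂b is 0, so the Hessian at any point is diag(V_aa, V_bb) = diag(36(-3a^2 - 10a + 2), -6b).
At (-4, 4): H = diag(-216, -24).
Both eigenvalues are negative, so H is negative definite: a local maximum.

local maximum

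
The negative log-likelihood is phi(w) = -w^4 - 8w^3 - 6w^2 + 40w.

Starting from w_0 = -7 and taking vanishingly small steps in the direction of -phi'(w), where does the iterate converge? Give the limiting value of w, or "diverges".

diverges

phi'(w) = -4(w - 1)(w + 2)(w + 5), so phi'(-7) = 320.
Gradient descent moves in the -phi' direction, i.e. w is decreasing.
There is no critical point below w=-7, and phi' keeps the same sign, so the iterate runs off to −∞.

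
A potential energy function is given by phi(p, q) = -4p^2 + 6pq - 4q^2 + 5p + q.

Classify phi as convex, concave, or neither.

phi is quadratic, so its Hessian is the constant matrix H = [[-8, 6], [6, -8]].
det(H) = 28, tr(H) = -16.
det(H) > 0 and tr(H) < 0, so H is negative definite everywhere: concave.

concave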